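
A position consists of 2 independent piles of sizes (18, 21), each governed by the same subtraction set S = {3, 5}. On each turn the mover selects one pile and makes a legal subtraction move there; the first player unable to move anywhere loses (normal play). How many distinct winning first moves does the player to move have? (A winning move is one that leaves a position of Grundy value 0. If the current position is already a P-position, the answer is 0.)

3

All piles use S = {3, 5}:
G(0) = 0
G(1) = mex{} = 0
G(2) = mex{} = 0
G(3) = mex{0} = 1
G(4) = mex{0} = 1
G(5) = mex{0,0} = 1
G(6) = mex{1,0} = 2
G(7) = mex{1,0} = 2
G(8) = mex{1,1} = 0
G(9) = mex{2,1} = 0
G(10) = mex{2,1} = 0
G(11) = mex{0,2} = 1
G(12) = mex{0,2} = 1
G(13) = mex{0,0} = 1
G(14) = mex{1,0} = 2
G(15) = mex{1,0} = 2
G(16) = mex{1,1} = 0
G(17) = mex{2,1} = 0
G(18) = mex{2,1} = 0
G(19) = mex{0,2} = 1
G(20) = mex{0,2} = 1
G(21) = mex{0,0} = 1
Pile A: G(18) = 0.
Pile B: G(21) = 1.
Combined Grundy value = 0 ⊕ 1 = 1.
A winning move leaves total XOR = 0, i.e. changes one component's Grundy value g to g ⊕ X where X is the current total.
Pile A: need g' = 0⊕1 = 1. Options: 18−3→G=2, 18−5→G=1. Hits: 1.
Pile B: need g' = 1⊕1 = 0. Options: 21−3→G=0, 21−5→G=0. Hits: 2.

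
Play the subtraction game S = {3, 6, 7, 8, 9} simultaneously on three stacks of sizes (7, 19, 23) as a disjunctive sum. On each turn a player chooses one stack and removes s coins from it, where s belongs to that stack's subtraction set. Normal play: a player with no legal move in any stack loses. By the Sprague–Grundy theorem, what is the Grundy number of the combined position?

3

All stacks use S = {3, 6, 7, 8, 9}:
G(0) = 0
G(1) = mex{} = 0
G(2) = mex{} = 0
G(3) = mex{0} = 1
G(4) = mex{0} = 1
G(5) = mex{0} = 1
G(6) = mex{1,0} = 2
G(7) = mex{1,0,0} = 2
G(8) = mex{1,0,0,0} = 2
G(9) = mex{2,1,0,0,0} = 3
G(10) = mex{2,1,1,0,0} = 3
G(11) = mex{2,1,1,1,0} = 3
G(12) = mex{3,2,1,1,1} = 0
G(13) = mex{3,2,2,1,1} = 0
G(14) = mex{3,2,2,2,1} = 0
G(15) = mex{0,3,2,2,2} = 1
G(16) = mex{0,3,3,2,2} = 1
G(17) = mex{0,3,3,3,2} = 1
G(18) = mex{1,0,3,3,3} = 2
G(19) = mex{1,0,0,3,3} = 2
G(20) = mex{1,0,0,0,3} = 2
G(21) = mex{2,1,0,0,0} = 3
G(22) = mex{2,1,1,0,0} = 3
G(23) = mex{2,1,1,1,0} = 3
Stack A: G(7) = 2.
Stack B: G(19) = 2.
Stack C: G(23) = 3.
Combined Grundy value = 2 ⊕ 2 ⊕ 3 = 3.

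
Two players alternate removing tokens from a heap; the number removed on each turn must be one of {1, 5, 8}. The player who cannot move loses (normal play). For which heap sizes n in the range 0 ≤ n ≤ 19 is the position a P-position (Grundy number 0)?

0, 2, 4, 6, 13, 15, 17, 19

n :  0  1  2  3  4  5  6  7  8  9 10 11 12 13 14 15 16 17 18 19
G :  0  1  0  1  0  1  0  1  2  3  2  3  2  0  1  0  1  0  1  0
P-positions are exactly the n with G(n) = 0.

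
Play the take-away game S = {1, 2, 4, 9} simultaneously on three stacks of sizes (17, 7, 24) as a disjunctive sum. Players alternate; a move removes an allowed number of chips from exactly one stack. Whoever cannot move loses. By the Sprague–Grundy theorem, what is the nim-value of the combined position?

3

All stacks use S = {1, 2, 4, 9}:
n :  0  1  2  3  4  5  6  7  8  9 10 11 12 13 14 15 16 17 18 19 20 21 22 23 24
G :  0  1  2  0  1  2  0  1  2  3  4  0  1  2  0  1  2  0  1  2  3  4  0  1  2
Stack A: G(17) = 0.
Stack B: G(7) = 1.
Stack C: G(24) = 2.
Combined Grundy value = 0 ⊕ 1 ⊕ 2 = 3.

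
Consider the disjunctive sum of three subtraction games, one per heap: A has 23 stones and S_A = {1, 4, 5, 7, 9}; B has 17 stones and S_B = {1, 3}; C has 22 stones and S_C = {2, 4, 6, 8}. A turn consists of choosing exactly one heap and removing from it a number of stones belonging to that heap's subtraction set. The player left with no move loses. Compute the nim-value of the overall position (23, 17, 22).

3

Heap A, S = {1, 4, 5, 7, 9}:
G(0) = 0
G(1) = mex{0} = 1
G(2) = mex{1} = 0
G(3) = mex{0} = 1
G(4) = mex{1,0} = 2
G(5) = mex{2,1,0} = 3
G(6) = mex{3,0,1} = 2
G(7) = mex{2,1,0,0} = 3
G(8) = mex{3,2,1,1} = 0
G(9) = mex{0,3,2,0,0} = 1
G(10) = mex{1,2,3,1,1} = 0
G(11) = mex{0,3,2,2,0} = 1
G(12) = mex{1,0,3,3,1} = 2
G(13) = mex{2,1,0,2,2} = 3
G(14) = mex{3,0,1,3,3} = 2
G(15) = mex{2,1,0,0,2} = 3
G(16) = mex{3,2,1,1,3} = 0
G(17) = mex{0,3,2,0,0} = 1
G(18) = mex{1,2,3,1,1} = 0
G(19) = mex{0,3,2,2,0} = 1
G(20) = mex{1,0,3,3,1} = 2
G(21) = mex{2,1,0,2,2} = 3
G(22) = mex{3,0,1,3,3} = 2
G(23) = mex{2,1,0,0,2} = 3
G_A(23) = 3.
Heap B, S = {1, 3}:
n :  0  1  2  3  4  5  6  7  8  9 10 11 12 13 14 15 16 17
G :  0  1  0  1  0  1  0  1  0  1  0  1  0  1  0  1  0  1
G_B(17) = 1.
Heap C, S = {2, 4, 6, 8}:
G(0) = 0
G(1) = mex{} = 0
G(2) = mex{0} = 1
G(3) = mex{0} = 1
G(4) = mex{1,0} = 2
G(5) = mex{1,0} = 2
G(6) = mex{2,1,0} = 3
G(7) = mex{2,1,0} = 3
G(8) = mex{3,2,1,0} = 4
G(9) = mex{3,2,1,0} = 4
G(10) = mex{4,3,2,1} = 0
G(11) = mex{4,3,2,1} = 0
G(12) = mex{0,4,3,2} = 1
G(13) = mex{0,4,3,2} = 1
G(14) = mex{1,0,4,3} = 2
G(15) = mex{1,0,4,3} = 2
G(16) = mex{2,1,0,4} = 3
G(17) = mex{2,1,0,4} = 3
G(18) = mex{3,2,1,0} = 4
G(19) = mex{3,2,1,0} = 4
G(20) = mex{4,3,2,1} = 0
G(21) = mex{4,3,2,1} = 0
G(22) = mex{0,4,3,2} = 1
G_C(22) = 1.
Combined Grundy value = 3 ⊕ 1 ⊕ 1 = 3.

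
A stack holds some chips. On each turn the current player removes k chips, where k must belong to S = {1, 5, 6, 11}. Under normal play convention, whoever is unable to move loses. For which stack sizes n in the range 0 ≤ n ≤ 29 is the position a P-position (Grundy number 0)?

n :  0  1  2  3  4  5  6  7  8  9 10 11 12 13 14 15 16 17 18 19 20 21 22 23 24 25 26 27 28 29
G :  0  1  0  1  0  1  2  3  2  3  2  3  0  1  0  1  0  1  2  3  2  3  2  3  0  1  0  1  0  1
P-positions are exactly the n with G(n) = 0.

0, 2, 4, 12, 14, 16, 24, 26, 28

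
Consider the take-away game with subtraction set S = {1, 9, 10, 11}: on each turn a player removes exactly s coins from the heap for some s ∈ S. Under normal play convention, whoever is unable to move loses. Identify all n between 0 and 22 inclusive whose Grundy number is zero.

G(0) = 0
G(1) = mex{0} = 1
G(2) = mex{1} = 0
G(3) = mex{0} = 1
G(4) = mex{1} = 0
G(5) = mex{0} = 1
G(6) = mex{1} = 0
G(7) = mex{0} = 1
G(8) = mex{1} = 0
G(9) = mex{0,0} = 1
G(10) = mex{1,1,0} = 2
G(11) = mex{2,0,1,0} = 3
G(12) = mex{3,1,0,1} = 2
G(13) = mex{2,0,1,0} = 3
G(14) = mex{3,1,0,1} = 2
G(15) = mex{2,0,1,0} = 3
G(16) = mex{3,1,0,1} = 2
G(17) = mex{2,0,1,0} = 3
G(18) = mex{3,1,0,1} = 2
G(19) = mex{2,2,1,0} = 3
G(20) = mex{3,3,2,1} = 0
G(21) = mex{0,2,3,2} = 1
G(22) = mex{1,3,2,3} = 0
P-positions are exactly the n with G(n) = 0.

0, 2, 4, 6, 8, 20, 22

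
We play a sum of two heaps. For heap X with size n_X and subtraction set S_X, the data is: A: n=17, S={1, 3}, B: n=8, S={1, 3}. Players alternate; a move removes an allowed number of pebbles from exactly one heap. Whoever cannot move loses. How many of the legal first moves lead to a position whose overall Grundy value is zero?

4

Heap A, S = {1, 3}:
G(0) = 0
G(1) = mex{0} = 1
G(2) = mex{1} = 0
G(3) = mex{0,0} = 1
G(4) = mex{1,1} = 0
G(5) = mex{0,0} = 1
G(6) = mex{1,1} = 0
G(7) = mex{0,0} = 1
G(8) = mex{1,1} = 0
G(9) = mex{0,0} = 1
G(10) = mex{1,1} = 0
G(11) = mex{0,0} = 1
G(12) = mex{1,1} = 0
G(13) = mex{0,0} = 1
G(14) = mex{1,1} = 0
G(15) = mex{0,0} = 1
G(16) = mex{1,1} = 0
G(17) = mex{0,0} = 1
G_A(17) = 1.
Heap B, S = {1, 3}:
G(0) = 0
G(1) = mex{0} = 1
G(2) = mex{1} = 0
G(3) = mex{0,0} = 1
G(4) = mex{1,1} = 0
G(5) = mex{0,0} = 1
G(6) = mex{1,1} = 0
G(7) = mex{0,0} = 1
G(8) = mex{1,1} = 0
G_B(8) = 0.
Combined Grundy value = 1 ⊕ 0 = 1.
A winning move leaves total XOR = 0, i.e. changes one component's Grundy value g to g ⊕ X where X is the current total.
Heap A: need g' = 1⊕1 = 0. Options: 17−1→G=0, 17−3→G=0. Hits: 2.
Heap B: need g' = 0⊕1 = 1. Options: 8−1→G=1, 8−3→G=1. Hits: 2.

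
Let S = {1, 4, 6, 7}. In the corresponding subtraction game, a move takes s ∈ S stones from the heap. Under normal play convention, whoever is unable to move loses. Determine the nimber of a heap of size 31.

n :  0  1  2  3  4  5  6  7  8  9 10 11 12 13 14 15 16 17 18 19 20 21 22 23 24 25 26 27 28 29 30 31
G :  0  1  0  1  2  0  1  2  3  2  0  1  2  0  1  0  1  2  0  1  2  3  2  0  1  2  0  1  0  1  2  0

0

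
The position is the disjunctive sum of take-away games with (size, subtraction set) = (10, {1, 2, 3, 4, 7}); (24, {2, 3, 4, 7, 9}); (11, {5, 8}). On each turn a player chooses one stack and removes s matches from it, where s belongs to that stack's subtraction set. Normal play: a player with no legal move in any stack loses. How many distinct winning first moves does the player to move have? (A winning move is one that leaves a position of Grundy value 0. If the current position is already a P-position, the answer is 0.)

Stack A, S = {1, 2, 3, 4, 7}:
G(0) = 0
G(1) = mex{0} = 1
G(2) = mex{1,0} = 2
G(3) = mex{2,1,0} = 3
G(4) = mex{3,2,1,0} = 4
G(5) = mex{4,3,2,1} = 0
G(6) = mex{0,4,3,2} = 1
G(7) = mex{1,0,4,3,0} = 2
G(8) = mex{2,1,0,4,1} = 3
G(9) = mex{3,2,1,0,2} = 4
G(10) = mex{4,3,2,1,3} = 0
G_A(10) = 0.
Stack B, S = {2, 3, 4, 7, 9}:
G(0) = 0
G(1) = mex{} = 0
G(2) = mex{0} = 1
G(3) = mex{0,0} = 1
G(4) = mex{1,0,0} = 2
G(5) = mex{1,1,0} = 2
G(6) = mex{2,1,1} = 0
G(7) = mex{2,2,1,0} = 3
G(8) = mex{0,2,2,0} = 1
G(9) = mex{3,0,2,1,0} = 4
G(10) = mex{1,3,0,1,0} = 2
G(11) = mex{4,1,3,2,1} = 0
G(12) = mex{2,4,1,2,1} = 0
G(13) = mex{0,2,4,0,2} = 1
G(14) = mex{0,0,2,3,2} = 1
G(15) = mex{1,0,0,1,0} = 2
G(16) = mex{1,1,0,4,3} = 2
G(17) = mex{2,1,1,2,1} = 0
G(18) = mex{2,2,1,0,4} = 3
G(19) = mex{0,2,2,0,2} = 1
G(20) = mex{3,0,2,1,0} = 4
G(21) = mex{1,3,0,1,0} = 2
G(22) = mex{4,1,3,2,1} = 0
G(23) = mex{2,4,1,2,1} = 0
G(24) = mex{0,2,4,0,2} = 1
G_B(24) = 1.
Stack C, S = {5, 8}:
n :  0  1  2  3  4  5  6  7  8  9 10 11
G :  0  0  0  0  0  1  1  1  1  1  2  2
G_C(11) = 2.
Combined Grundy value = 0 ⊕ 1 ⊕ 2 = 3.
A winning move leaves total XOR = 0, i.e. changes one component's Grundy value g to g ⊕ X where X is the current total.
Stack A: need g' = 0⊕3 = 3. Options: 10−1→G=4, 10−2→G=3, 10−3→G=2, 10−4→G=1, 10−7→G=3. Hits: 2.
Stack B: need g' = 1⊕3 = 2. Options: 24−2→G=0, 24−3→G=2, 24−4→G=4, 24−7→G=0, 24−9→G=2. Hits: 2.
Stack C: need g' = 2⊕3 = 1. Options: 11−5→G=1, 11−8→G=0. Hits: 1.

5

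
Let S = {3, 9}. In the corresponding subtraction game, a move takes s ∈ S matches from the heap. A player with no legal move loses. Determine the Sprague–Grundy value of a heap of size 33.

G(0) = 0
G(1) = mex{} = 0
G(2) = mex{} = 0
G(3) = mex{0} = 1
G(4) = mex{0} = 1
G(5) = mex{0} = 1
G(6) = mex{1} = 0
G(7) = mex{1} = 0
G(8) = mex{1} = 0
G(9) = mex{0,0} = 1
G(10) = mex{0,0} = 1
G(11) = mex{0,0} = 1
G(12) = mex{1,1} = 0
G(13) = mex{1,1} = 0
G(14) = mex{1,1} = 0
G(15) = mex{0,0} = 1
G(16) = mex{0,0} = 1
G(17) = mex{0,0} = 1
G(18) = mex{1,1} = 0
G(19) = mex{1,1} = 0
G(20) = mex{1,1} = 0
G(21) = mex{0,0} = 1
G(22) = mex{0,0} = 1
G(23) = mex{0,0} = 1
G(24) = mex{1,1} = 0
G(25) = mex{1,1} = 0
G(26) = mex{1,1} = 0
G(27) = mex{0,0} = 1
G(28) = mex{0,0} = 1
G(29) = mex{0,0} = 1
G(30) = mex{1,1} = 0
G(31) = mex{1,1} = 0
G(32) = mex{1,1} = 0
G(33) = mex{0,0} = 1

1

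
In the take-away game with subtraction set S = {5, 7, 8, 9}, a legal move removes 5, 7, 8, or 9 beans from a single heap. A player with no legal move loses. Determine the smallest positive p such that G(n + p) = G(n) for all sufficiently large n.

14

G(0) = 0
G(1) = mex{} = 0
G(2) = mex{} = 0
G(3) = mex{} = 0
G(4) = mex{} = 0
G(5) = mex{0} = 1
G(6) = mex{0} = 1
G(7) = mex{0,0} = 1
G(8) = mex{0,0,0} = 1
G(9) = mex{0,0,0,0} = 1
G(10) = mex{1,0,0,0} = 2
G(11) = mex{1,0,0,0} = 2
G(12) = mex{1,1,0,0} = 2
G(13) = mex{1,1,1,0} = 2
G(14) = mex{1,1,1,1} = 0
G(15) = mex{2,1,1,1} = 0
G(16) = mex{2,1,1,1} = 0
G(17) = mex{2,2,1,1} = 0
G(18) = mex{2,2,2,1} = 0
G(19) = mex{0,2,2,2} = 1
G(20) = mex{0,2,2,2} = 1
G(21) = mex{0,0,2,2} = 1
G(22) = mex{0,0,0,2} = 1
G(23) = mex{0,0,0,0} = 1
G(24) = mex{1,0,0,0} = 2
G(25) = mex{1,0,0,0} = 2
G(26) = mex{1,1,0,0} = 2
G(27) = mex{1,1,1,0} = 2
G(28) = mex{1,1,1,1} = 0
G(29) = mex{2,1,1,1} = 0
G(n+14) = G(n) holds for n = 0,…,8 (a full window of length max(S) = 9), so the sequence is purely periodic with period 14.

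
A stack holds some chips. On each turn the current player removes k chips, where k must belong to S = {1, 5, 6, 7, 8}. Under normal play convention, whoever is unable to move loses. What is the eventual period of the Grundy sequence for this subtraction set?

n :  0  1  2  3  4  5  6  7  8  9 10 11 12 13 14 15 16 17 18 19 20 21 22 23 24 25 26 27
G :  0  1  0  1  0  1  2  3  2  3  2  3  4  0  1  0  1  0  1  2  3  2  3  2  3  4  0  1
G(n+13) = G(n) holds for n = 0,…,7 (a full window of length max(S) = 8), so the sequence is purely periodic with period 13.

13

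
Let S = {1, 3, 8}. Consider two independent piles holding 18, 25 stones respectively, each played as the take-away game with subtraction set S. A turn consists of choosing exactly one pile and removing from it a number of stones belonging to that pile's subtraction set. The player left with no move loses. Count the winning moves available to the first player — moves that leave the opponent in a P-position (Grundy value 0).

All piles use S = {1, 3, 8}:
n :  0  1  2  3  4  5  6  7  8  9 10 11 12 13 14 15 16 17 18 19 20 21 22 23 24 25
G :  0  1  0  1  0  1  0  1  2  3  2  0  1  0  1  0  1  0  1  2  3  2  0  1  0  1
Pile A: G(18) = 1.
Pile B: G(25) = 1.
Combined Grundy value = 1 ⊕ 1 = 0.
A winning move leaves total XOR = 0, i.e. changes one component's Grundy value g to g ⊕ X where X is the current total.
Pile A: target g' = 1⊕0 = 1, but every legal move changes the Grundy value (mex property), so 0 moves.
Pile B: target g' = 1⊕0 = 1, but every legal move changes the Grundy value (mex property), so 0 moves.

0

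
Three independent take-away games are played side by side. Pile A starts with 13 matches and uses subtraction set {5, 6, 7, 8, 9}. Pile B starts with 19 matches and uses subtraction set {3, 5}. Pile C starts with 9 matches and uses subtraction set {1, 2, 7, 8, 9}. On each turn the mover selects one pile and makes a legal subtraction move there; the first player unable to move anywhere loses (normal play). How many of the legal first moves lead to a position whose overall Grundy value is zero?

Pile A, S = {5, 6, 7, 8, 9}:
n :  0  1  2  3  4  5  6  7  8  9 10 11 12 13
G :  0  0  0  0  0  1  1  1  1  1  2  2  2  2
G_A(13) = 2.
Pile B, S = {3, 5}:
n :  0  1  2  3  4  5  6  7  8  9 10 11 12 13 14 15 16 17 18 19
G :  0  0  0  1  1  1  2  2  0  0  0  1  1  1  2  2  0  0  0  1
G_B(19) = 1.
Pile C, S = {1, 2, 7, 8, 9}:
n : 0 1 2 3 4 5 6 7 8 9
G : 0 1 2 0 1 2 0 1 2 3
G_C(9) = 3.
Combined Grundy value = 2 ⊕ 1 ⊕ 3 = 0.
A winning move leaves total XOR = 0, i.e. changes one component's Grundy value g to g ⊕ X where X is the current total.
Pile A: target g' = 2⊕0 = 2, but every legal move changes the Grundy value (mex property), so 0 moves.
Pile B: target g' = 1⊕0 = 1, but every legal move changes the Grundy value (mex property), so 0 moves.
Pile C: target g' = 3⊕0 = 3, but every legal move changes the Grundy value (mex property), so 0 moves.

0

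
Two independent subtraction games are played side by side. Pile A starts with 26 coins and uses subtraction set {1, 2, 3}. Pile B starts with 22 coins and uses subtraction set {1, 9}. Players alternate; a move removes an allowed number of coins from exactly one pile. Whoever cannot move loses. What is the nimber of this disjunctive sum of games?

2

Pile A, S = {1, 2, 3}:
n :  0  1  2  3  4  5  6  7  8  9 10 11 12 13 14 15 16 17 18 19 20 21 22 23 24 25 26
G :  0  1  2  3  0  1  2  3  0  1  2  3  0  1  2  3  0  1  2  3  0  1  2  3  0  1  2
G_A(26) = 2.
Pile B, S = {1, 9}:
G(0) = 0
G(1) = mex{0} = 1
G(2) = mex{1} = 0
G(3) = mex{0} = 1
G(4) = mex{1} = 0
G(5) = mex{0} = 1
G(6) = mex{1} = 0
G(7) = mex{0} = 1
G(8) = mex{1} = 0
G(9) = mex{0,0} = 1
G(10) = mex{1,1} = 0
G(11) = mex{0,0} = 1
G(12) = mex{1,1} = 0
G(13) = mex{0,0} = 1
G(14) = mex{1,1} = 0
G(15) = mex{0,0} = 1
G(16) = mex{1,1} = 0
G(17) = mex{0,0} = 1
G(18) = mex{1,1} = 0
G(19) = mex{0,0} = 1
G(20) = mex{1,1} = 0
G(21) = mex{0,0} = 1
G(22) = mex{1,1} = 0
G_B(22) = 0.
Combined Grundy value = 2 ⊕ 0 = 2.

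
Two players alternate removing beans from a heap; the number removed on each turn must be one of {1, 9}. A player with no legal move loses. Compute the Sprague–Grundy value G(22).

n :  0  1  2  3  4  5  6  7  8  9 10 11 12 13 14 15 16 17 18 19 20 21 22
G :  0  1  0  1  0  1  0  1  0  1  0  1  0  1  0  1  0  1  0  1  0  1  0

0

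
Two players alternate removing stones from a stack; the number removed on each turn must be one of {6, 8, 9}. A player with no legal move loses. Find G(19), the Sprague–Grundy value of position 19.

n :  0  1  2  3  4  5  6  7  8  9 10 11 12 13 14 15 16 17 18 19
G :  0  0  0  0  0  0  1  1  1  1  1  1  2  2  2  0  0  0  0  0

0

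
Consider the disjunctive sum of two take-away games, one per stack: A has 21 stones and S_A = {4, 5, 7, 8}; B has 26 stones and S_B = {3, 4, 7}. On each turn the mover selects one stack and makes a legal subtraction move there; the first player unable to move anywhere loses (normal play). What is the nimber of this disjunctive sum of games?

Stack A, S = {4, 5, 7, 8}:
G(0) = 0
G(1) = mex{} = 0
G(2) = mex{} = 0
G(3) = mex{} = 0
G(4) = mex{0} = 1
G(5) = mex{0,0} = 1
G(6) = mex{0,0} = 1
G(7) = mex{0,0,0} = 1
G(8) = mex{1,0,0,0} = 2
G(9) = mex{1,1,0,0} = 2
G(10) = mex{1,1,0,0} = 2
G(11) = mex{1,1,1,0} = 2
G(12) = mex{2,1,1,1} = 0
G(13) = mex{2,2,1,1} = 0
G(14) = mex{2,2,1,1} = 0
G(15) = mex{2,2,2,1} = 0
G(16) = mex{0,2,2,2} = 1
G(17) = mex{0,0,2,2} = 1
G(18) = mex{0,0,2,2} = 1
G(19) = mex{0,0,0,2} = 1
G(20) = mex{1,0,0,0} = 2
G(21) = mex{1,1,0,0} = 2
G_A(21) = 2.
Stack B, S = {3, 4, 7}:
G(0) = 0
G(1) = mex{} = 0
G(2) = mex{} = 0
G(3) = mex{0} = 1
G(4) = mex{0,0} = 1
G(5) = mex{0,0} = 1
G(6) = mex{1,0} = 2
G(7) = mex{1,1,0} = 2
G(8) = mex{1,1,0} = 2
G(9) = mex{2,1,0} = 3
G(10) = mex{2,2,1} = 0
G(11) = mex{2,2,1} = 0
G(12) = mex{3,2,1} = 0
G(13) = mex{0,3,2} = 1
G(14) = mex{0,0,2} = 1
G(15) = mex{0,0,2} = 1
G(16) = mex{1,0,3} = 2
G(17) = mex{1,1,0} = 2
G(18) = mex{1,1,0} = 2
G(19) = mex{2,1,0} = 3
G(20) = mex{2,2,1} = 0
G(21) = mex{2,2,1} = 0
G(22) = mex{3,2,1} = 0
G(23) = mex{0,3,2} = 1
G(24) = mex{0,0,2} = 1
G(25) = mex{0,0,2} = 1
G(26) = mex{1,0,3} = 2
G_B(26) = 2.
Combined Grundy value = 2 ⊕ 2 = 0.

0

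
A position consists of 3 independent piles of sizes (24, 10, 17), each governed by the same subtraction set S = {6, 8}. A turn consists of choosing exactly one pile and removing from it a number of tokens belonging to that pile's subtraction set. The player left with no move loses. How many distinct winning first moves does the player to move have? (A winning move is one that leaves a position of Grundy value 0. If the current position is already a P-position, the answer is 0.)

All piles use S = {6, 8}:
n :  0  1  2  3  4  5  6  7  8  9 10 11 12 13 14 15 16 17 18 19 20 21 22 23 24
G :  0  0  0  0  0  0  1  1  1  1  1  1  2  2  0  0  0  0  0  0  1  1  1  1  1
Pile A: G(24) = 1.
Pile B: G(10) = 1.
Pile C: G(17) = 0.
Combined Grundy value = 1 ⊕ 1 ⊕ 0 = 0.
A winning move leaves total XOR = 0, i.e. changes one component's Grundy value g to g ⊕ X where X is the current total.
Pile A: target g' = 1⊕0 = 1, but every legal move changes the Grundy value (mex property), so 0 moves.
Pile B: target g' = 1⊕0 = 1, but every legal move changes the Grundy value (mex property), so 0 moves.
Pile C: target g' = 0⊕0 = 0, but every legal move changes the Grundy value (mex property), so 0 moves.

0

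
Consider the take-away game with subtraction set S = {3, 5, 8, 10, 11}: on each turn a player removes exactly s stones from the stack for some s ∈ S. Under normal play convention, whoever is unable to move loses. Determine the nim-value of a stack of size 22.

2

n :  0  1  2  3  4  5  6  7  8  9 10 11 12 13 14 15 16 17 18 19 20 21 22
G :  0  0  0  1  1  1  2  2  2  3  3  3  4  4  0  0  0  1  1  1  2  2  2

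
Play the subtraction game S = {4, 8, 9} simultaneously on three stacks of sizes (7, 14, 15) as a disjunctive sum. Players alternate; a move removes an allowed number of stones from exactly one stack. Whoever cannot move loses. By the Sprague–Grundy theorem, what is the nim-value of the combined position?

1

All stacks use S = {4, 8, 9}:
n :  0  1  2  3  4  5  6  7  8  9 10 11 12 13 14 15
G :  0  0  0  0  1  1  1  1  2  2  2  2  3  0  0  0
Stack A: G(7) = 1.
Stack B: G(14) = 0.
Stack C: G(15) = 0.
Combined Grundy value = 1 ⊕ 0 ⊕ 0 = 1.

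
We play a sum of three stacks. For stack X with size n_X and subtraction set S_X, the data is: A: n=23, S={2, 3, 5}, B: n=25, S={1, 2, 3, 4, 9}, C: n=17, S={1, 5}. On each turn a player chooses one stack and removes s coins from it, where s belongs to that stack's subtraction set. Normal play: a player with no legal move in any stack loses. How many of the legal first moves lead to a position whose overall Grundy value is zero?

0

Stack A, S = {2, 3, 5}:
G(0) = 0
G(1) = mex{} = 0
G(2) = mex{0} = 1
G(3) = mex{0,0} = 1
G(4) = mex{1,0} = 2
G(5) = mex{1,1,0} = 2
G(6) = mex{2,1,0} = 3
G(7) = mex{2,2,1} = 0
G(8) = mex{3,2,1} = 0
G(9) = mex{0,3,2} = 1
G(10) = mex{0,0,2} = 1
G(11) = mex{1,0,3} = 2
G(12) = mex{1,1,0} = 2
G(13) = mex{2,1,0} = 3
G(14) = mex{2,2,1} = 0
G(15) = mex{3,2,1} = 0
G(16) = mex{0,3,2} = 1
G(17) = mex{0,0,2} = 1
G(18) = mex{1,0,3} = 2
G(19) = mex{1,1,0} = 2
G(20) = mex{2,1,0} = 3
G(21) = mex{2,2,1} = 0
G(22) = mex{3,2,1} = 0
G(23) = mex{0,3,2} = 1
G_A(23) = 1.
Stack B, S = {1, 2, 3, 4, 9}:
n :  0  1  2  3  4  5  6  7  8  9 10 11 12 13 14 15 16 17 18 19 20 21 22 23 24 25
G :  0  1  2  3  4  0  1  2  3  4  0  1  2  3  4  0  1  2  3  4  0  1  2  3  4  0
G_B(25) = 0.
Stack C, S = {1, 5}:
G(0) = 0
G(1) = mex{0} = 1
G(2) = mex{1} = 0
G(3) = mex{0} = 1
G(4) = mex{1} = 0
G(5) = mex{0,0} = 1
G(6) = mex{1,1} = 0
G(7) = mex{0,0} = 1
G(8) = mex{1,1} = 0
G(9) = mex{0,0} = 1
G(10) = mex{1,1} = 0
G(11) = mex{0,0} = 1
G(12) = mex{1,1} = 0
G(13) = mex{0,0} = 1
G(14) = mex{1,1} = 0
G(15) = mex{0,0} = 1
G(16) = mex{1,1} = 0
G(17) = mex{0,0} = 1
G_C(17) = 1.
Combined Grundy value = 1 ⊕ 0 ⊕ 1 = 0.
A winning move leaves total XOR = 0, i.e. changes one component's Grundy value g to g ⊕ X where X is the current total.
Stack A: target g' = 1⊕0 = 1, but every legal move changes the Grundy value (mex property), so 0 moves.
Stack B: target g' = 0⊕0 = 0, but every legal move changes the Grundy value (mex property), so 0 moves.
Stack C: target g' = 1⊕0 = 1, but every legal move changes the Grundy value (mex property), so 0 moves.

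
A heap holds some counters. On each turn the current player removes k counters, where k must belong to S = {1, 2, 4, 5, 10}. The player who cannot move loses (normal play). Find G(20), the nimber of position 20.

n :  0  1  2  3  4  5  6  7  8  9 10 11 12 13 14 15 16 17 18 19 20
G :  0  1  2  0  1  2  0  1  2  0  1  2  0  1  2  0  1  2  0  1  2

2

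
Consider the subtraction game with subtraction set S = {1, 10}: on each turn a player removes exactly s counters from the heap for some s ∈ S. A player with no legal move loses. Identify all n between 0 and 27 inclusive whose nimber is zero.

n :  0  1  2  3  4  5  6  7  8  9 10 11 12 13 14 15 16 17 18 19 20 21 22 23 24 25 26 27
G :  0  1  0  1  0  1  0  1  0  1  2  0  1  0  1  0  1  0  1  0  1  2  0  1  0  1  0  1
P-positions are exactly the n with G(n) = 0.

0, 2, 4, 6, 8, 11, 13, 15, 17, 19, 22, 24, 26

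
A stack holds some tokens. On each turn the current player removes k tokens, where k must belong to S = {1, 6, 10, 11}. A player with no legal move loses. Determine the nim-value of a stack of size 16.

0

n :  0  1  2  3  4  5  6  7  8  9 10 11 12 13 14 15 16
G :  0  1  0  1  0  1  2  0  1  0  1  2  3  2  3  2  0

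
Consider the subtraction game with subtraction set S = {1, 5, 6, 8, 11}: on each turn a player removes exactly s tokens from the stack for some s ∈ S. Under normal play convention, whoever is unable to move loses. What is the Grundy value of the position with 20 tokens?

G(0) = 0
G(1) = mex{0} = 1
G(2) = mex{1} = 0
G(3) = mex{0} = 1
G(4) = mex{1} = 0
G(5) = mex{0,0} = 1
G(6) = mex{1,1,0} = 2
G(7) = mex{2,0,1} = 3
G(8) = mex{3,1,0,0} = 2
G(9) = mex{2,0,1,1} = 3
G(10) = mex{3,1,0,0} = 2
G(11) = mex{2,2,1,1,0} = 3
G(12) = mex{3,3,2,0,1} = 4
G(13) = mex{4,2,3,1,0} = 5
G(14) = mex{5,3,2,2,1} = 0
G(15) = mex{0,2,3,3,0} = 1
G(16) = mex{1,3,2,2,1} = 0
G(17) = mex{0,4,3,3,2} = 1
G(18) = mex{1,5,4,2,3} = 0
G(19) = mex{0,0,5,3,2} = 1
G(20) = mex{1,1,0,4,3} = 2

2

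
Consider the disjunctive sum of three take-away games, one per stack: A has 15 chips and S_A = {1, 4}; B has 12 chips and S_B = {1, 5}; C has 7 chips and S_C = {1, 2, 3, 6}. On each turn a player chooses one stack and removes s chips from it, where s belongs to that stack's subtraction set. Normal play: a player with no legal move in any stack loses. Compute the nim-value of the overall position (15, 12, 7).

3

Stack A, S = {1, 4}:
G(0) = 0
G(1) = mex{0} = 1
G(2) = mex{1} = 0
G(3) = mex{0} = 1
G(4) = mex{1,0} = 2
G(5) = mex{2,1} = 0
G(6) = mex{0,0} = 1
G(7) = mex{1,1} = 0
G(8) = mex{0,2} = 1
G(9) = mex{1,0} = 2
G(10) = mex{2,1} = 0
G(11) = mex{0,0} = 1
G(12) = mex{1,1} = 0
G(13) = mex{0,2} = 1
G(14) = mex{1,0} = 2
G(15) = mex{2,1} = 0
G_A(15) = 0.
Stack B, S = {1, 5}:
n :  0  1  2  3  4  5  6  7  8  9 10 11 12
G :  0  1  0  1  0  1  0  1  0  1  0  1  0
G_B(12) = 0.
Stack C, S = {1, 2, 3, 6}:
n : 0 1 2 3 4 5 6 7
G : 0 1 2 3 0 1 2 3
G_C(7) = 3.
Combined Grundy value = 0 ⊕ 0 ⊕ 3 = 3.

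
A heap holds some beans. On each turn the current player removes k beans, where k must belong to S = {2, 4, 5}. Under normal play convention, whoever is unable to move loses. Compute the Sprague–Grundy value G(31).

1

G(0) = 0
G(1) = mex{} = 0
G(2) = mex{0} = 1
G(3) = mex{0} = 1
G(4) = mex{1,0} = 2
G(5) = mex{1,0,0} = 2
G(6) = mex{2,1,0} = 3
G(7) = mex{2,1,1} = 0
G(8) = mex{3,2,1} = 0
G(9) = mex{0,2,2} = 1
G(10) = mex{0,3,2} = 1
G(11) = mex{1,0,3} = 2
G(12) = mex{1,0,0} = 2
G(13) = mex{2,1,0} = 3
G(14) = mex{2,1,1} = 0
G(15) = mex{3,2,1} = 0
G(16) = mex{0,2,2} = 1
G(17) = mex{0,3,2} = 1
G(18) = mex{1,0,3} = 2
G(19) = mex{1,0,0} = 2
G(20) = mex{2,1,0} = 3
G(21) = mex{2,1,1} = 0
G(22) = mex{3,2,1} = 0
G(23) = mex{0,2,2} = 1
G(24) = mex{0,3,2} = 1
G(25) = mex{1,0,3} = 2
G(26) = mex{1,0,0} = 2
G(27) = mex{2,1,0} = 3
G(28) = mex{2,1,1} = 0
G(29) = mex{3,2,1} = 0
G(30) = mex{0,2,2} = 1
G(31) = mex{0,3,2} = 1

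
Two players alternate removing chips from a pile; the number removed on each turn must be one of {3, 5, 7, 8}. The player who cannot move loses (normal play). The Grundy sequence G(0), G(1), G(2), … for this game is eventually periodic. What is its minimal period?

11

n :  0  1  2  3  4  5  6  7  8  9 10 11 12 13 14 15 16 17 18 19 20 21 22 23
G :  0  0  0  1  1  1  2  2  2  3  3  0  0  0  1  1  1  2  2  2  3  3  0  0
G(n+11) = G(n) holds for n = 0,…,7 (a full window of length max(S) = 8), so the sequence is purely periodic with period 11.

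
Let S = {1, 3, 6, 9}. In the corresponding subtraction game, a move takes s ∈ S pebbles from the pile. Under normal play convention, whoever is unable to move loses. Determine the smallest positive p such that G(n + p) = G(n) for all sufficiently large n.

G(0) = 0
G(1) = mex{0} = 1
G(2) = mex{1} = 0
G(3) = mex{0,0} = 1
G(4) = mex{1,1} = 0
G(5) = mex{0,0} = 1
G(6) = mex{1,1,0} = 2
G(7) = mex{2,0,1} = 3
G(8) = mex{3,1,0} = 2
G(9) = mex{2,2,1,0} = 3
G(10) = mex{3,3,0,1} = 2
G(11) = mex{2,2,1,0} = 3
G(12) = mex{3,3,2,1} = 0
G(13) = mex{0,2,3,0} = 1
G(14) = mex{1,3,2,1} = 0
G(15) = mex{0,0,3,2} = 1
G(16) = mex{1,1,2,3} = 0
G(17) = mex{0,0,3,2} = 1
G(18) = mex{1,1,0,3} = 2
G(19) = mex{2,0,1,2} = 3
G(20) = mex{3,1,0,3} = 2
G(21) = mex{2,2,1,0} = 3
G(22) = mex{3,3,0,1} = 2
G(23) = mex{2,2,1,0} = 3
G(24) = mex{3,3,2,1} = 0
G(25) = mex{0,2,3,0} = 1
G(n+12) = G(n) holds for n = 0,…,8 (a full window of length max(S) = 9), so the sequence is purely periodic with period 12.

12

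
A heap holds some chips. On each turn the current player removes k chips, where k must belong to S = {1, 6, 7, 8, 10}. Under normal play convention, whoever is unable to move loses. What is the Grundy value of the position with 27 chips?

n :  0  1  2  3  4  5  6  7  8  9 10 11 12 13 14 15 16 17 18 19 20 21 22 23 24 25 26 27
G :  0  1  0  1  0  1  2  3  2  3  2  3  4  0  1  0  1  0  1  2  3  2  3  2  3  4  0  1

1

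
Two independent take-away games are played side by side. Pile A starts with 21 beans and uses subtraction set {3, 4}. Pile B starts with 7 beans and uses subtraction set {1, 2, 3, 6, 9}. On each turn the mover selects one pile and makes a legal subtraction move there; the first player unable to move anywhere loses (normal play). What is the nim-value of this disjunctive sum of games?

3

Pile A, S = {3, 4}:
G(0) = 0
G(1) = mex{} = 0
G(2) = mex{} = 0
G(3) = mex{0} = 1
G(4) = mex{0,0} = 1
G(5) = mex{0,0} = 1
G(6) = mex{1,0} = 2
G(7) = mex{1,1} = 0
G(8) = mex{1,1} = 0
G(9) = mex{2,1} = 0
G(10) = mex{0,2} = 1
G(11) = mex{0,0} = 1
G(12) = mex{0,0} = 1
G(13) = mex{1,0} = 2
G(14) = mex{1,1} = 0
G(15) = mex{1,1} = 0
G(16) = mex{2,1} = 0
G(17) = mex{0,2} = 1
G(18) = mex{0,0} = 1
G(19) = mex{0,0} = 1
G(20) = mex{1,0} = 2
G(21) = mex{1,1} = 0
G_A(21) = 0.
Pile B, S = {1, 2, 3, 6, 9}:
n : 0 1 2 3 4 5 6 7
G : 0 1 2 3 0 1 2 3
G_B(7) = 3.
Combined Grundy value = 0 ⊕ 3 = 3.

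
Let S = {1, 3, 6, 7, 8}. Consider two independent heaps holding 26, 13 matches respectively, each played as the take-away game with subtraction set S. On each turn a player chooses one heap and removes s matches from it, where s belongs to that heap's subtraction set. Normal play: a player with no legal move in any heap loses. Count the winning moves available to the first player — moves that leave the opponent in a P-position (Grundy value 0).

0

All heaps use S = {1, 3, 6, 7, 8}:
G(0) = 0
G(1) = mex{0} = 1
G(2) = mex{1} = 0
G(3) = mex{0,0} = 1
G(4) = mex{1,1} = 0
G(5) = mex{0,0} = 1
G(6) = mex{1,1,0} = 2
G(7) = mex{2,0,1,0} = 3
G(8) = mex{3,1,0,1,0} = 2
G(9) = mex{2,2,1,0,1} = 3
G(10) = mex{3,3,0,1,0} = 2
G(11) = mex{2,2,1,0,1} = 3
G(12) = mex{3,3,2,1,0} = 4
G(13) = mex{4,2,3,2,1} = 0
G(14) = mex{0,3,2,3,2} = 1
G(15) = mex{1,4,3,2,3} = 0
G(16) = mex{0,0,2,3,2} = 1
G(17) = mex{1,1,3,2,3} = 0
G(18) = mex{0,0,4,3,2} = 1
G(19) = mex{1,1,0,4,3} = 2
G(20) = mex{2,0,1,0,4} = 3
G(21) = mex{3,1,0,1,0} = 2
G(22) = mex{2,2,1,0,1} = 3
G(23) = mex{3,3,0,1,0} = 2
G(24) = mex{2,2,1,0,1} = 3
G(25) = mex{3,3,2,1,0} = 4
G(26) = mex{4,2,3,2,1} = 0
Heap A: G(26) = 0.
Heap B: G(13) = 0.
Combined Grundy value = 0 ⊕ 0 = 0.
A winning move leaves total XOR = 0, i.e. changes one component's Grundy value g to g ⊕ X where X is the current total.
Heap A: target g' = 0⊕0 = 0, but every legal move changes the Grundy value (mex property), so 0 moves.
Heap B: target g' = 0⊕0 = 0, but every legal move changes the Grundy value (mex property), so 0 moves.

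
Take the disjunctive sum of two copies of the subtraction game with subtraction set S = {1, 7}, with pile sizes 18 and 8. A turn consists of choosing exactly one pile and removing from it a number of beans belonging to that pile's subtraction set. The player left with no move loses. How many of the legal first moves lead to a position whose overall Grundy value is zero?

0

All piles use S = {1, 7}:
n :  0  1  2  3  4  5  6  7  8  9 10 11 12 13 14 15 16 17 18
G :  0  1  0  1  0  1  0  1  0  1  0  1  0  1  0  1  0  1  0
Pile A: G(18) = 0.
Pile B: G(8) = 0.
Combined Grundy value = 0 ⊕ 0 = 0.
A winning move leaves total XOR = 0, i.e. changes one component's Grundy value g to g ⊕ X where X is the current total.
Pile A: target g' = 0⊕0 = 0, but every legal move changes the Grundy value (mex property), so 0 moves.
Pile B: target g' = 0⊕0 = 0, but every legal move changes the Grundy value (mex property), so 0 moves.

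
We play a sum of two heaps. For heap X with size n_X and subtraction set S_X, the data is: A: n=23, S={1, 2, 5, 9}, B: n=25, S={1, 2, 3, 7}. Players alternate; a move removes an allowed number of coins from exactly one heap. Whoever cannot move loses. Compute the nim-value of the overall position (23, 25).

Heap A, S = {1, 2, 5, 9}:
n :  0  1  2  3  4  5  6  7  8  9 10 11 12 13 14 15 16 17 18 19 20 21 22 23
G :  0  1  2  0  1  2  0  1  2  3  0  1  2  0  1  2  0  1  2  3  0  1  2  0
G_A(23) = 0.
Heap B, S = {1, 2, 3, 7}:
n :  0  1  2  3  4  5  6  7  8  9 10 11 12 13 14 15 16 17 18 19 20 21 22 23 24 25
G :  0  1  2  3  0  1  2  3  0  1  2  3  0  1  2  3  0  1  2  3  0  1  2  3  0  1
G_B(25) = 1.
Combined Grundy value = 0 ⊕ 1 = 1.

1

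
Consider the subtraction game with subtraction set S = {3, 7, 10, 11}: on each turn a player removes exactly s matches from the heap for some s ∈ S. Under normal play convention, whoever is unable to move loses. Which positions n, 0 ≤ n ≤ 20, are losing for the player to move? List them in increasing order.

n :  0  1  2  3  4  5  6  7  8  9 10 11 12 13 14 15 16 17 18 19 20
G :  0  0  0  1  1  1  0  2  2  1  3  3  2  2  0  0  3  1  1  0  0
P-positions are exactly the n with G(n) = 0.

0, 1, 2, 6, 14, 15, 19, 20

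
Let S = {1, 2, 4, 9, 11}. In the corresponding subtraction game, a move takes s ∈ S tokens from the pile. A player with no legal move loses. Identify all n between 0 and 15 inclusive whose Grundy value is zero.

G(0) = 0
G(1) = mex{0} = 1
G(2) = mex{1,0} = 2
G(3) = mex{2,1} = 0
G(4) = mex{0,2,0} = 1
G(5) = mex{1,0,1} = 2
G(6) = mex{2,1,2} = 0
G(7) = mex{0,2,0} = 1
G(8) = mex{1,0,1} = 2
G(9) = mex{2,1,2,0} = 3
G(10) = mex{3,2,0,1} = 4
G(11) = mex{4,3,1,2,0} = 5
G(12) = mex{5,4,2,0,1} = 3
G(13) = mex{3,5,3,1,2} = 0
G(14) = mex{0,3,4,2,0} = 1
G(15) = mex{1,0,5,0,1} = 2
P-positions are exactly the n with G(n) = 0.

0, 3, 6, 13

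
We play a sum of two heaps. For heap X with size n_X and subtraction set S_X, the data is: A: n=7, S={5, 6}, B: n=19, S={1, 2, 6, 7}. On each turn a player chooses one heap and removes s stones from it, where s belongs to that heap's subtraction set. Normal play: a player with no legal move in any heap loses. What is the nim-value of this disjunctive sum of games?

1

Heap A, S = {5, 6}:
n : 0 1 2 3 4 5 6 7
G : 0 0 0 0 0 1 1 1
G_A(7) = 1.
Heap B, S = {1, 2, 6, 7}:
n :  0  1  2  3  4  5  6  7  8  9 10 11 12 13 14 15 16 17 18 19
G :  0  1  2  0  1  2  3  4  0  1  2  0  1  2  3  4  0  1  2  0
G_B(19) = 0.
Combined Grundy value = 1 ⊕ 0 = 1.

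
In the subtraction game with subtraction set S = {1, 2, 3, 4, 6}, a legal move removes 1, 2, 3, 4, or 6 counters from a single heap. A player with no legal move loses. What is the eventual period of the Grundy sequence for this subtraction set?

5

G(0) = 0
G(1) = mex{0} = 1
G(2) = mex{1,0} = 2
G(3) = mex{2,1,0} = 3
G(4) = mex{3,2,1,0} = 4
G(5) = mex{4,3,2,1} = 0
G(6) = mex{0,4,3,2,0} = 1
G(7) = mex{1,0,4,3,1} = 2
G(8) = mex{2,1,0,4,2} = 3
G(9) = mex{3,2,1,0,3} = 4
G(10) = mex{4,3,2,1,4} = 0
G(11) = mex{0,4,3,2,0} = 1
G(12) = mex{1,0,4,3,1} = 2
G(13) = mex{2,1,0,4,2} = 3
G(14) = mex{3,2,1,0,3} = 4
G(n+5) = G(n) holds for n = 0,…,5 (a full window of length max(S) = 6), so the sequence is purely periodic with period 5.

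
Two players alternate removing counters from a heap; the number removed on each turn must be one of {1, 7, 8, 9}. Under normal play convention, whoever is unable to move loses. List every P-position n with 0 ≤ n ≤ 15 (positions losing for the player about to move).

n :  0  1  2  3  4  5  6  7  8  9 10 11 12 13 14 15
G :  0  1  0  1  0  1  0  1  2  3  2  3  2  3  2  3
P-positions are exactly the n with G(n) = 0.

0, 2, 4, 6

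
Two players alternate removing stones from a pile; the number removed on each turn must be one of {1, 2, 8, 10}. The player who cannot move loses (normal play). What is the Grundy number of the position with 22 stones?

1

n :  0  1  2  3  4  5  6  7  8  9 10 11 12 13 14 15 16 17 18 19 20 21 22
G :  0  1  2  0  1  2  0  1  2  0  1  2  0  1  2  0  1  2  0  1  2  0  1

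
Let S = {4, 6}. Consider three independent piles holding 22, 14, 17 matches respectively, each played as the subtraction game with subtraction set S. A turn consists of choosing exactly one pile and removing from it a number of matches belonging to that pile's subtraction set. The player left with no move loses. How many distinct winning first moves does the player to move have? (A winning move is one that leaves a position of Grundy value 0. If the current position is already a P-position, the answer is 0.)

0

All piles use S = {4, 6}:
n :  0  1  2  3  4  5  6  7  8  9 10 11 12 13 14 15 16 17 18 19 20 21 22
G :  0  0  0  0  1  1  1  1  2  2  0  0  0  0  1  1  1  1  2  2  0  0  0
Pile A: G(22) = 0.
Pile B: G(14) = 1.
Pile C: G(17) = 1.
Combined Grundy value = 0 ⊕ 1 ⊕ 1 = 0.
A winning move leaves total XOR = 0, i.e. changes one component's Grundy value g to g ⊕ X where X is the current total.
Pile A: target g' = 0⊕0 = 0, but every legal move changes the Grundy value (mex property), so 0 moves.
Pile B: target g' = 1⊕0 = 1, but every legal move changes the Grundy value (mex property), so 0 moves.
Pile C: target g' = 1⊕0 = 1, but every legal move changes the Grundy value (mex property), so 0 moves.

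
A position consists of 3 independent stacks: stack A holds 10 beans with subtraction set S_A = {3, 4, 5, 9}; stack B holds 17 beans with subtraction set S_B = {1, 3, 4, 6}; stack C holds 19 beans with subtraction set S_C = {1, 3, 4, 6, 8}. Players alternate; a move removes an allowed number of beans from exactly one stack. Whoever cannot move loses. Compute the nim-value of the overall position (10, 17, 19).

1

Stack A, S = {3, 4, 5, 9}:
G(0) = 0
G(1) = mex{} = 0
G(2) = mex{} = 0
G(3) = mex{0} = 1
G(4) = mex{0,0} = 1
G(5) = mex{0,0,0} = 1
G(6) = mex{1,0,0} = 2
G(7) = mex{1,1,0} = 2
G(8) = mex{1,1,1} = 0
G(9) = mex{2,1,1,0} = 3
G(10) = mex{2,2,1,0} = 3
G_A(10) = 3.
Stack B, S = {1, 3, 4, 6}:
n :  0  1  2  3  4  5  6  7  8  9 10 11 12 13 14 15 16 17
G :  0  1  0  1  2  3  2  0  1  0  1  2  3  2  0  1  0  1
G_B(17) = 1.
Stack C, S = {1, 3, 4, 6, 8}:
n :  0  1  2  3  4  5  6  7  8  9 10 11 12 13 14 15 16 17 18 19
G :  0  1  0  1  2  3  2  0  1  0  1  2  3  2  0  1  0  1  2  3
G_C(19) = 3.
Combined Grundy value = 3 ⊕ 1 ⊕ 3 = 1.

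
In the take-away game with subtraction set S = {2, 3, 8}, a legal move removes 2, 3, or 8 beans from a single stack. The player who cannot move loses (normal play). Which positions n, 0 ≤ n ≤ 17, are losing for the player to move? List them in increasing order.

G(0) = 0
G(1) = mex{} = 0
G(2) = mex{0} = 1
G(3) = mex{0,0} = 1
G(4) = mex{1,0} = 2
G(5) = mex{1,1} = 0
G(6) = mex{2,1} = 0
G(7) = mex{0,2} = 1
G(8) = mex{0,0,0} = 1
G(9) = mex{1,0,0} = 2
G(10) = mex{1,1,1} = 0
G(11) = mex{2,1,1} = 0
G(12) = mex{0,2,2} = 1
G(13) = mex{0,0,0} = 1
G(14) = mex{1,0,0} = 2
G(15) = mex{1,1,1} = 0
G(16) = mex{2,1,1} = 0
G(17) = mex{0,2,2} = 1
P-positions are exactly the n with G(n) = 0.

0, 1, 5, 6, 10, 11, 15, 16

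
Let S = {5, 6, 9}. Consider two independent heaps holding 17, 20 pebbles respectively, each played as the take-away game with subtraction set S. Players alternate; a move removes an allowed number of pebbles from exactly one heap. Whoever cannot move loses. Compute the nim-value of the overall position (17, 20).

1

All heaps use S = {5, 6, 9}:
G(0) = 0
G(1) = mex{} = 0
G(2) = mex{} = 0
G(3) = mex{} = 0
G(4) = mex{} = 0
G(5) = mex{0} = 1
G(6) = mex{0,0} = 1
G(7) = mex{0,0} = 1
G(8) = mex{0,0} = 1
G(9) = mex{0,0,0} = 1
G(10) = mex{1,0,0} = 2
G(11) = mex{1,1,0} = 2
G(12) = mex{1,1,0} = 2
G(13) = mex{1,1,0} = 2
G(14) = mex{1,1,1} = 0
G(15) = mex{2,1,1} = 0
G(16) = mex{2,2,1} = 0
G(17) = mex{2,2,1} = 0
G(18) = mex{2,2,1} = 0
G(19) = mex{0,2,2} = 1
G(20) = mex{0,0,2} = 1
Heap A: G(17) = 0.
Heap B: G(20) = 1.
Combined Grundy value = 0 ⊕ 1 = 1.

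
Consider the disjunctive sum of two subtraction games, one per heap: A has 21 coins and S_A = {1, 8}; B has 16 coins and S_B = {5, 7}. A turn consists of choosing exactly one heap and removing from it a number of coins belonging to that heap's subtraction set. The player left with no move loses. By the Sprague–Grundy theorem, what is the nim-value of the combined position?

1

Heap A, S = {1, 8}:
n :  0  1  2  3  4  5  6  7  8  9 10 11 12 13 14 15 16 17 18 19 20 21
G :  0  1  0  1  0  1  0  1  2  0  1  0  1  0  1  0  1  2  0  1  0  1
G_A(21) = 1.
Heap B, S = {5, 7}:
n :  0  1  2  3  4  5  6  7  8  9 10 11 12 13 14 15 16
G :  0  0  0  0  0  1  1  1  1  1  2  2  0  0  0  0  0
G_B(16) = 0.
Combined Grundy value = 1 ⊕ 0 = 1.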